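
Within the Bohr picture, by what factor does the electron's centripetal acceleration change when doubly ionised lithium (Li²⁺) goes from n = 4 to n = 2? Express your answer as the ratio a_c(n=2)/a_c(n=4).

16

a_c ∝ Z^3 · n^-4; with Z fixed, a_c ∝ n^-4.
a_c(n=2)/a_c(n=4) = (2/4)^-4 = 16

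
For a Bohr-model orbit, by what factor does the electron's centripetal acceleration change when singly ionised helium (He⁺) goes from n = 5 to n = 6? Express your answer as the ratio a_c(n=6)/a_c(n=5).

625/1296

a_c ∝ Z^3 · n^-4; with Z fixed, a_c ∝ n^-4.
a_c(n=6)/a_c(n=5) = (6/5)^-4 = 625/1296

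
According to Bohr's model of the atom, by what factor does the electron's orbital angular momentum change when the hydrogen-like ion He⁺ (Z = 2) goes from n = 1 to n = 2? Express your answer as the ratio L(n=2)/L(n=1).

L = nℏ depends only on n, so L ∝ n.
L(n=2)/L(n=1) = (2/1)^1 = 2

2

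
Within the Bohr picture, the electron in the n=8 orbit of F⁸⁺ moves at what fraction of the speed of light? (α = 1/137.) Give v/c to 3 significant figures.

0.00821

v_n = Zαc/n, so v/c = Zα/n = 9 × 0.00730 / 8 = 0.00821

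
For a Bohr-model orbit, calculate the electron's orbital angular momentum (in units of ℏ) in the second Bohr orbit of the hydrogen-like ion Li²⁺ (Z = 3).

2

L_n = nℏ, so L/ℏ = n = 2.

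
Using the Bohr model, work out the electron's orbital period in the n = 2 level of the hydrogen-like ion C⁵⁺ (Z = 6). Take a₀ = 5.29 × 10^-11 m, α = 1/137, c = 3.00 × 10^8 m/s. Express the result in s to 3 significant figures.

3.37 × 10^-17 s

r = n²a₀/Z = 2²·5.29 × 10^-11/6 = 3.53 × 10^-11 m
v = Zαc/n = 6·0.00730·3.00 × 10^8/2 = 6.57 × 10^6 m/s
T = 2πr/v = 3.37 × 10^-17 s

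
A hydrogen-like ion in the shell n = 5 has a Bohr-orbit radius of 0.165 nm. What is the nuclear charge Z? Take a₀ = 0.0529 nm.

r_n = n²a₀/Z ⇒ Z = n²a₀/r = 5² × 0.0529 / 0.165 ≈ 8.02
Z = 8

8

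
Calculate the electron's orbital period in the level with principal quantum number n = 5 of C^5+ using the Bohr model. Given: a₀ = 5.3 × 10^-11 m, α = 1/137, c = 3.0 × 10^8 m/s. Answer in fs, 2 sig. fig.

0.53 fs

r = n²a₀/Z = 5²·5.3 × 10^-11/6 = 2.2 × 10^-10 m
v = Zαc/n = 6·0.0073·3.0 × 10^8/5 = 2.6 × 10^6 m/s
T = 2πr/v = 5.3 × 10^-16 s = 0.53 fs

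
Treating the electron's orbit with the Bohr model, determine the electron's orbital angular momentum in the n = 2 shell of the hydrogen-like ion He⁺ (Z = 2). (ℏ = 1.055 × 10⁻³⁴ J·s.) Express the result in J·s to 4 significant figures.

2.110 × 10⁻³⁴ J·s

L_n = nℏ = 2 × 1.055 × 10⁻³⁴ = 2.110 × 10⁻³⁴ J·s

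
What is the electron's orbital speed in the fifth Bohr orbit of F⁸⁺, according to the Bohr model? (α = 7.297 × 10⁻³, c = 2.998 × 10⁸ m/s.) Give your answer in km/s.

3938 km/s

v_n = Zαc/n = 9 × 0.007297 × 2.998 × 10⁸ / 5
    = 3938 km/s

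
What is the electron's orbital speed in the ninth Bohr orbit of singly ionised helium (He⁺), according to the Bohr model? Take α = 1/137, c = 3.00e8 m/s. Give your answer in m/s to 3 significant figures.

v_n = Zαc/n = 2 × 0.00730 × 3.00e8 / 9
    = 4.87e5 m/s

4.87e5 m/s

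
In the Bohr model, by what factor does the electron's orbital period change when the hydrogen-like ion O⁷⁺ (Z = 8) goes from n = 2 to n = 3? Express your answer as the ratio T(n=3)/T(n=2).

27/8

T ∝ Z^-2 · n^3; with Z fixed, T ∝ n^3.
T(n=3)/T(n=2) = (3/2)^3 = 27/8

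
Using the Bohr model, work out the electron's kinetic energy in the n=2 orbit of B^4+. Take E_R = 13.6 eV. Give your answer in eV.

85.0 eV

For a Coulomb orbit the virial theorem gives K = −E_n.
E_n = −E_R·Z²/n², so K = E_R·Z²/n² = 13.6 × 5²/2² = 85.0 eV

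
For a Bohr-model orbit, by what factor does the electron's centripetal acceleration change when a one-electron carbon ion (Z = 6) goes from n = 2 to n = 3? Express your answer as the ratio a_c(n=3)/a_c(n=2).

a_c ∝ Z^3 · n^-4; with Z fixed, a_c ∝ n^-4.
a_c(n=3)/a_c(n=2) = (3/2)^-4 = 16/81

16/81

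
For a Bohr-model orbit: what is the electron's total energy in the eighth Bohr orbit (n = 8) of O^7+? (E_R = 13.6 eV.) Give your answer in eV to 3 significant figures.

-13.6 eV

E_n = −E_R·Z²/n² = −13.6 × 8²/8² = -13.6 eV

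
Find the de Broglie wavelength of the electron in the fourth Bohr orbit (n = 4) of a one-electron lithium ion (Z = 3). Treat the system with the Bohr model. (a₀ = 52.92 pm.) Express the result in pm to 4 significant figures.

The Bohr quantisation condition is nλ = 2πr_n.
r_n = n²a₀/Z = 282.2 pm
λ = 2πr_n/n = 2π·282.2/4 = 443.3 pm

443.3 pm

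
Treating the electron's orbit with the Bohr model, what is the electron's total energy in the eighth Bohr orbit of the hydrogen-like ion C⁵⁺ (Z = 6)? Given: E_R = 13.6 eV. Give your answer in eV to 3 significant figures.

-7.65 eV

E_n = −E_R·Z²/n² = −13.6 × 6²/8² = -7.65 eV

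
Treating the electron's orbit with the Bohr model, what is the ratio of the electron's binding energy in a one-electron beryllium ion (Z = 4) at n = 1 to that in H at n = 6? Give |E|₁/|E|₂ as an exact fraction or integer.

|E| ∝ Z^2 · n^-2
|E|₁/|E|₂ = (4/1)^2 · (1/6)^-2 = 576

576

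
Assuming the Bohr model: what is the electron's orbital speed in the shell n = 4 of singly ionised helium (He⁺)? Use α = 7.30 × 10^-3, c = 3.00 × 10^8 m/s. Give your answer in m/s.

1.09 × 10^6 m/s

v_n = Zαc/n = 2 × 0.00730 × 3.00 × 10^8 / 4
    = 1.09 × 10^6 m/s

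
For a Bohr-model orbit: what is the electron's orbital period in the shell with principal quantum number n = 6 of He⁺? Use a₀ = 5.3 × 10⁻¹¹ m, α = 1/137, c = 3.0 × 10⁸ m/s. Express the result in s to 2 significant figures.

r = n²a₀/Z = 6²·5.3 × 10⁻¹¹/2 = 9.5 × 10⁻¹⁰ m
v = Zαc/n = 2·0.0073·3.0 × 10⁸/6 = 7.3 × 10⁵ m/s
T = 2πr/v = 8.2 × 10⁻¹⁵ s

8.2 × 10⁻¹⁵ s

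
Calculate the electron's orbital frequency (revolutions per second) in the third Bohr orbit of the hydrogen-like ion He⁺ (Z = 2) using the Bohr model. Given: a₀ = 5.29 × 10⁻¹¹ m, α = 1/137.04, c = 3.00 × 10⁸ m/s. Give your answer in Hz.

r = n²a₀/Z = 2.38 × 10⁻¹⁰ m, v = Zαc/n = 1.46 × 10⁶ m/s
f = v/(2πr) = 9.76 × 10¹⁴ Hz

9.76 × 10¹⁴ Hz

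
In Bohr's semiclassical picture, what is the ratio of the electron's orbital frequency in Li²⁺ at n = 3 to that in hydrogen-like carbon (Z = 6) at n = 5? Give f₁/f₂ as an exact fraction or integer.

125/108

f ∝ Z^2 · n^-3
f₁/f₂ = (3/6)^2 · (3/5)^-3 = 125/108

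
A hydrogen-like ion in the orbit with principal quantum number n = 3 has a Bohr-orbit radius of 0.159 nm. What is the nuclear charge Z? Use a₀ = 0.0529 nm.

3

r_n = n²a₀/Z ⇒ Z = n²a₀/r = 3² × 0.0529 / 0.159 ≈ 2.99
Z = 3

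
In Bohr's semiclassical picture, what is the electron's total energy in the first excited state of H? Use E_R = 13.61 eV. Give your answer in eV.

E_n = −E_R·Z²/n² = −13.61 × 1²/2² = -3.402 eV

-3.402 eV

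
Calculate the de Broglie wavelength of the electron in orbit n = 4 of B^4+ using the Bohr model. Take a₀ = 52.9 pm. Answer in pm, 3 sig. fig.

The Bohr quantisation condition is nλ = 2πr_n.
r_n = n²a₀/Z = 169 pm
λ = 2πr_n/n = 2π·169/4 = 266 pm

266 pm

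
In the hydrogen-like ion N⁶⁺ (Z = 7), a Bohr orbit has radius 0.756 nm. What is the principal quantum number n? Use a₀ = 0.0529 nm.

r_n = n²a₀/Z ⇒ n² = rZ/a₀ = 0.756 × 7 / 0.0529 ≈ 100.04
n = 10

10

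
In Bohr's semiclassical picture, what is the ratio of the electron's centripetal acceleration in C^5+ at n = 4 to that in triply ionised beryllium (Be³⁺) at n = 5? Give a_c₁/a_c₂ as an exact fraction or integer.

16875/2048

a_c ∝ Z^3 · n^-4
a_c₁/a_c₂ = (6/4)^3 · (4/5)^-4 = 16875/2048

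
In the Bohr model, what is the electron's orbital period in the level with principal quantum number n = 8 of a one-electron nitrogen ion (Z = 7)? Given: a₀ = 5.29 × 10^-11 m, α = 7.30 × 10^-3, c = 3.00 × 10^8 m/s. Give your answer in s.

1.59 × 10^-15 s

r = n²a₀/Z = 8²·5.29 × 10^-11/7 = 4.84 × 10^-10 m
v = Zαc/n = 7·0.00730·3.00 × 10^8/8 = 1.92 × 10^6 m/s
T = 2πr/v = 1.59 × 10^-15 s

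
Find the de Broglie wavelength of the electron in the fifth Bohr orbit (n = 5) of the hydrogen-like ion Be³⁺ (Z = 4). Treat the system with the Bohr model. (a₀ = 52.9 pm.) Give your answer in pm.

415 pm

The Bohr quantisation condition is nλ = 2πr_n.
r_n = n²a₀/Z = 331 pm
λ = 2πr_n/n = 2π·331/5 = 415 pm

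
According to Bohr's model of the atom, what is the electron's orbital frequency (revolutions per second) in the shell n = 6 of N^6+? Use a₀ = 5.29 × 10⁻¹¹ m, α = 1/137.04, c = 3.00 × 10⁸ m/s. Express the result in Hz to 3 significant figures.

r = n²a₀/Z = 2.72 × 10⁻¹⁰ m, v = Zαc/n = 2.55 × 10⁶ m/s
f = v/(2πr) = 1.49 × 10¹⁵ Hz

1.49 × 10¹⁵ Hz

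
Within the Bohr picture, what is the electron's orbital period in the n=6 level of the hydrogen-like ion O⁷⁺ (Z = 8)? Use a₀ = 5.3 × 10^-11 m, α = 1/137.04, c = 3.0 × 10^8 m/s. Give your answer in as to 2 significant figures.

r = n²a₀/Z = 6²·5.3 × 10^-11/8 = 2.4 × 10^-10 m
v = Zαc/n = 8·0.0073·3.0 × 10^8/6 = 2.9 × 10^6 m/s
T = 2πr/v = 5.1 × 10^-16 s = 510 as

510 as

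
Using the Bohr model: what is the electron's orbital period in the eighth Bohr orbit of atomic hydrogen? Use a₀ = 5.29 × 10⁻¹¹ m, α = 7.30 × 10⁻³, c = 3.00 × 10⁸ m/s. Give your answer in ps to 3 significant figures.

r = n²a₀/Z = 8²·5.29 × 10⁻¹¹/1 = 3.39 × 10⁻⁹ m
v = Zαc/n = 1·0.00730·3.00 × 10⁸/8 = 2.74 × 10⁵ m/s
T = 2πr/v = 7.77 × 10⁻¹⁴ s = 0.0777 ps

0.0777 ps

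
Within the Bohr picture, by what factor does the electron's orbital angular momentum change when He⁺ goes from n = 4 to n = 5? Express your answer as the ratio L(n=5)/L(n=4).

L = nℏ depends only on n, so L ∝ n.
L(n=5)/L(n=4) = (5/4)^1 = 5/4

5/4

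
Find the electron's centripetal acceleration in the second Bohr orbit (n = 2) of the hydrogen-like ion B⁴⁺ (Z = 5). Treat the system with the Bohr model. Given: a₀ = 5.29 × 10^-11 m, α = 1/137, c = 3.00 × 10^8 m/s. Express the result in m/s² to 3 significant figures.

7.08 × 10^23 m/s²

r = n²a₀/Z = 4.23 × 10^-11 m, v = Zαc/n = 5.47 × 10^6 m/s
a = v²/r = (5.47 × 10^6)² / 4.23 × 10^-11 = 7.08 × 10^23 m/s²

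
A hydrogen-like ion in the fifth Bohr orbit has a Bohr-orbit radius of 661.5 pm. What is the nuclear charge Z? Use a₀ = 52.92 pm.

r_n = n²a₀/Z ⇒ Z = n²a₀/r = 5² × 52.92 / 661.5 ≈ 2.00
Z = 2

2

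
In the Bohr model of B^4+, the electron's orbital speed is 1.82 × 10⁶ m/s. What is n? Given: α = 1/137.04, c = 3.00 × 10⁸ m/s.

6

v_n = Zαc/n ⇒ n = Zαc/v = 5 × 0.00730 × 3.00 × 10⁸ / 1.82 × 10⁶ ≈ 6.01
n = 6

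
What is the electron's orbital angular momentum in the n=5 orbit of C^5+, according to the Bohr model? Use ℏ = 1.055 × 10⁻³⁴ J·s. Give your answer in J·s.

L_n = nℏ = 5 × 1.055 × 10⁻³⁴ = 5.275 × 10⁻³⁴ J·s

5.275 × 10⁻³⁴ J·s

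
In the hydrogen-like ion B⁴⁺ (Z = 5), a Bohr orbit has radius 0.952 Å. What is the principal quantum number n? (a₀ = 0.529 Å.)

r_n = n²a₀/Z ⇒ n² = rZ/a₀ = 0.952 × 5 / 0.529 ≈ 9.00
n = 3

3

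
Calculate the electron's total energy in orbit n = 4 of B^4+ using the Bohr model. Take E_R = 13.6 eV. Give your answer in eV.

E_n = −E_R·Z²/n² = −13.6 × 5²/4² = -21.2 eV

-21.2 eV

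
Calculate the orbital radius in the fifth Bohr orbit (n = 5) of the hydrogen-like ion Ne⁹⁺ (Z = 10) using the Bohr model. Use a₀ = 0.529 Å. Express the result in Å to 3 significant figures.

1.32 Å

r_n = n²a₀/Z = 5² × 0.529 / 10
    = 25 × 0.529 / 10 = 1.32 Å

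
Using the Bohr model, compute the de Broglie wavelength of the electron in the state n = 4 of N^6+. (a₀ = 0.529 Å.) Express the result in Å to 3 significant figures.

The Bohr quantisation condition is nλ = 2πr_n.
r_n = n²a₀/Z = 1.21 Å
λ = 2πr_n/n = 2π·1.21/4 = 1.90 Å

1.90 Å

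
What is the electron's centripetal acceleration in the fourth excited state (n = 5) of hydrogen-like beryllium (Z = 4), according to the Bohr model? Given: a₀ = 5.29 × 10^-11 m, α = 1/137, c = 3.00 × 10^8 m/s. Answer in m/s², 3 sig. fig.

r = n²a₀/Z = 3.31 × 10^-10 m, v = Zαc/n = 1.75 × 10^6 m/s
a = v²/r = (1.75 × 10^6)² / 3.31 × 10^-10 = 9.28 × 10^21 m/s²

9.28 × 10^21 m/s²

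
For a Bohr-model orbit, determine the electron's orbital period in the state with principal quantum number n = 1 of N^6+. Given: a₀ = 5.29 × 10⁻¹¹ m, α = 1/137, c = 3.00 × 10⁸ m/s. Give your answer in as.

r = n²a₀/Z = 1²·5.29 × 10⁻¹¹/7 = 7.56 × 10⁻¹² m
v = Zαc/n = 7·0.00730·3.00 × 10⁸/1 = 1.53 × 10⁷ m/s
T = 2πr/v = 3.10 × 10⁻¹⁸ s = 3.10 as

3.10 as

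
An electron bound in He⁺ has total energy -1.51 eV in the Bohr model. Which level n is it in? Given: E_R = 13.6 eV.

E_n = −E_R Z²/n² ⇒ n² = E_R Z²/(−E_n) = 13.6 × 2² / 1.51 ≈ 36.03
n = 6

6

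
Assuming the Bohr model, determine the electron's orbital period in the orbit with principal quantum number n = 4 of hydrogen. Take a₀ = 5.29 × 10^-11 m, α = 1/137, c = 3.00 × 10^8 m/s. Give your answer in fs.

r = n²a₀/Z = 4²·5.29 × 10^-11/1 = 8.46 × 10^-10 m
v = Zαc/n = 1·0.00730·3.00 × 10^8/4 = 5.47 × 10^5 m/s
T = 2πr/v = 9.71 × 10^-15 s = 9.71 fs

9.71 fs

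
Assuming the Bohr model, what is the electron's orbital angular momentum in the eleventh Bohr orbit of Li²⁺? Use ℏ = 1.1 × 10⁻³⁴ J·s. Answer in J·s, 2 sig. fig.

L_n = nℏ = 11 × 1.1 × 10⁻³⁴ = 1.2 × 10⁻³³ J·s

1.2 × 10⁻³³ J·s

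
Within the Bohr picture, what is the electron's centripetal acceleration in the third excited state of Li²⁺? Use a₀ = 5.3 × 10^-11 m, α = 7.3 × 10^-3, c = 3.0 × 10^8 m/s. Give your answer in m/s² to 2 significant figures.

9.5 × 10^21 m/s²

r = n²a₀/Z = 2.8 × 10^-10 m, v = Zαc/n = 1.6 × 10^6 m/s
a = v²/r = (1.6 × 10^6)² / 2.8 × 10^-10 = 9.5 × 10^21 m/s²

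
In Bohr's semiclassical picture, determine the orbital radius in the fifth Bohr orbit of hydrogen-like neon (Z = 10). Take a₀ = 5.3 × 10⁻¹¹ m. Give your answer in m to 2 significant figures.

r_n = n²a₀/Z = 5² × 5.3 × 10⁻¹¹ / 10
    = 25 × 5.3 × 10⁻¹¹ / 10 = 1.3 × 10⁻¹⁰ m

1.3 × 10⁻¹⁰ m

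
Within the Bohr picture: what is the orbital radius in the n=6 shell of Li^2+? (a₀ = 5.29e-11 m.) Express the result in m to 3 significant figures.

r_n = n²a₀/Z = 6² × 5.29e-11 / 3
    = 36 × 5.29e-11 / 3 = 6.35e-10 m

6.35e-10 m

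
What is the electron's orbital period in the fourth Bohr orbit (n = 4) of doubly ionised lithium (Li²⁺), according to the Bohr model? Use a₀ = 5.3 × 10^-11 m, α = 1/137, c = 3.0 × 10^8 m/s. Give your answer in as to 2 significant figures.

1100 as

r = n²a₀/Z = 4²·5.3 × 10^-11/3 = 2.8 × 10^-10 m
v = Zαc/n = 3·0.0073·3.0 × 10^8/4 = 1.6 × 10^6 m/s
T = 2πr/v = 1.1 × 10^-15 s = 1100 as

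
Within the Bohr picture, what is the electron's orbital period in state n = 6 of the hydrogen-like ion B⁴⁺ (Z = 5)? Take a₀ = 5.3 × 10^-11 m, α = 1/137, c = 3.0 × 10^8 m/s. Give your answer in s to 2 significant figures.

1.3 × 10^-15 s

r = n²a₀/Z = 6²·5.3 × 10^-11/5 = 3.8 × 10^-10 m
v = Zαc/n = 5·0.0073·3.0 × 10^8/6 = 1.8 × 10^6 m/s
T = 2πr/v = 1.3 × 10^-15 s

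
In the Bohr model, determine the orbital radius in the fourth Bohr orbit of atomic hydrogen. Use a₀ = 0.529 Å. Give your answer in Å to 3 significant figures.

r_n = n²a₀/Z = 4² × 0.529 / 1
    = 16 × 0.529 / 1 = 8.46 Å

8.46 Å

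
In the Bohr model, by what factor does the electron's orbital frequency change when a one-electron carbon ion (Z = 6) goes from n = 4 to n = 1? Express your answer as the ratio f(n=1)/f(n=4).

f ∝ Z^2 · n^-3; with Z fixed, f ∝ n^-3.
f(n=1)/f(n=4) = (1/4)^-3 = 64

64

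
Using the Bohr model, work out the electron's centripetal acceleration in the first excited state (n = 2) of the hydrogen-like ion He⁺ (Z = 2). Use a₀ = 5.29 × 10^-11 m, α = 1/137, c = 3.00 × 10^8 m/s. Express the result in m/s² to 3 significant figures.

4.53 × 10^22 m/s²

r = n²a₀/Z = 1.06 × 10^-10 m, v = Zαc/n = 2.19 × 10^6 m/s
a = v²/r = (2.19 × 10^6)² / 1.06 × 10^-10 = 4.53 × 10^22 m/s²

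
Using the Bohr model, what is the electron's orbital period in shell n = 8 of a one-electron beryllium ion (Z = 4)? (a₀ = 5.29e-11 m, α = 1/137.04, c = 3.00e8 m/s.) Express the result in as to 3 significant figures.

r = n²a₀/Z = 8²·5.29e-11/4 = 8.46e-10 m
v = Zαc/n = 4·0.00730·3.00e8/8 = 1.09e6 m/s
T = 2πr/v = 4.86e-15 s = 4860 as

4860 as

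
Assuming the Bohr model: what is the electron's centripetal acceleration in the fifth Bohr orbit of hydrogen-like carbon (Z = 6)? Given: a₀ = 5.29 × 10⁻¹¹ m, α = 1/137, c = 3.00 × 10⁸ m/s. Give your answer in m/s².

r = n²a₀/Z = 2.20 × 10⁻¹⁰ m, v = Zαc/n = 2.63 × 10⁶ m/s
a = v²/r = (2.63 × 10⁶)² / 2.20 × 10⁻¹⁰ = 3.13 × 10²² m/s²

3.13 × 10²² m/s²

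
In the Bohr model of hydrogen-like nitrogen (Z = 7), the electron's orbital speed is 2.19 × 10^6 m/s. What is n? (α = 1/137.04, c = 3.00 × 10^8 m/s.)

v_n = Zαc/n ⇒ n = Zαc/v = 7 × 0.00730 × 3.00 × 10^8 / 2.19 × 10^6 ≈ 7.00
n = 7

7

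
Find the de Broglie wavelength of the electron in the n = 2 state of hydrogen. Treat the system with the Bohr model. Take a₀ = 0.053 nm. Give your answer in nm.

The Bohr quantisation condition is nλ = 2πr_n.
r_n = n²a₀/Z = 0.21 nm
λ = 2πr_n/n = 2π·0.21/2 = 0.67 nm

0.67 nm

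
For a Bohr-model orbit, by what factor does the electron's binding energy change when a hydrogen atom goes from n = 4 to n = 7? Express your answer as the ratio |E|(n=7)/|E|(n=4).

16/49

|E| ∝ Z^2 · n^-2; with Z fixed, |E| ∝ n^-2.
|E|(n=7)/|E|(n=4) = (7/4)^-2 = 16/49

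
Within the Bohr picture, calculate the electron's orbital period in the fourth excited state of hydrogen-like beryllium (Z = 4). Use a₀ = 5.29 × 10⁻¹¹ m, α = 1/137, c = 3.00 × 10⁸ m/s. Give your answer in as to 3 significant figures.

1190 as

r = n²a₀/Z = 5²·5.29 × 10⁻¹¹/4 = 3.31 × 10⁻¹⁰ m
v = Zαc/n = 4·0.00730·3.00 × 10⁸/5 = 1.75 × 10⁶ m/s
T = 2πr/v = 1.19 × 10⁻¹⁵ s = 1190 as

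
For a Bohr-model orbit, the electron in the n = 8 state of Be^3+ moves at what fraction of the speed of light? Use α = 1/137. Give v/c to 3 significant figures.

0.00365

v_n = Zαc/n, so v/c = Zα/n = 4 × 0.00730 / 8 = 0.00365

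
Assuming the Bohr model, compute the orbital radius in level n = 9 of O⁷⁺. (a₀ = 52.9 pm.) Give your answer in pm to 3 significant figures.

536 pm

r_n = n²a₀/Z = 9² × 52.9 / 8
    = 81 × 52.9 / 8 = 536 pm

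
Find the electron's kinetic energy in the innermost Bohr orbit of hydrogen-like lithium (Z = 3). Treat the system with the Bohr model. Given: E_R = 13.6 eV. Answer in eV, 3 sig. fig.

122 eV

For a Coulomb orbit the virial theorem gives K = −E_n.
E_n = −E_R·Z²/n², so K = E_R·Z²/n² = 13.6 × 3²/1² = 122 eV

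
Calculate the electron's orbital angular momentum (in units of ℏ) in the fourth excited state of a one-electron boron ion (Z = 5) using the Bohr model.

5

L_n = nℏ, so L/ℏ = n = 5.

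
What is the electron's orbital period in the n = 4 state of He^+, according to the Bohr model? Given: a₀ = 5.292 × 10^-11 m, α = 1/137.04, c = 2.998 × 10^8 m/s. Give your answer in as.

2432 as

r = n²a₀/Z = 4²·5.292 × 10^-11/2 = 4.234 × 10^-10 m
v = Zαc/n = 2·0.007297·2.998 × 10^8/4 = 1.094 × 10^6 m/s
T = 2πr/v = 2.432 × 10^-15 s = 2432 as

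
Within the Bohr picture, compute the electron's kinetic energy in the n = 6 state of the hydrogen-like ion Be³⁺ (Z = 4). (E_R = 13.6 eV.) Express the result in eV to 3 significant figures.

For a Coulomb orbit the virial theorem gives K = −E_n.
E_n = −E_R·Z²/n², so K = E_R·Z²/n² = 13.6 × 4²/6² = 6.04 eV

6.04 eV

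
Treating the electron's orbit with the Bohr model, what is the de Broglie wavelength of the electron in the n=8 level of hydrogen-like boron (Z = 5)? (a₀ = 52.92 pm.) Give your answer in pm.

532.0 pm

The Bohr quantisation condition is nλ = 2πr_n.
r_n = n²a₀/Z = 677.4 pm
λ = 2πr_n/n = 2π·677.4/8 = 532.0 pm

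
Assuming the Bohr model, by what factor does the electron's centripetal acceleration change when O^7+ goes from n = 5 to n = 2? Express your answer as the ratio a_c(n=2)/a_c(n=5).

625/16

a_c ∝ Z^3 · n^-4; with Z fixed, a_c ∝ n^-4.
a_c(n=2)/a_c(n=5) = (2/5)^-4 = 625/16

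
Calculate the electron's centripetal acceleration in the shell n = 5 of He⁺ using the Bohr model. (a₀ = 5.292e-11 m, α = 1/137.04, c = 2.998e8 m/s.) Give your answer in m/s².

r = n²a₀/Z = 6.615e-10 m, v = Zαc/n = 8.751e5 m/s
a = v²/r = (8.751e5)² / 6.615e-10 = 1.158e21 m/s²

1.158e21 m/s²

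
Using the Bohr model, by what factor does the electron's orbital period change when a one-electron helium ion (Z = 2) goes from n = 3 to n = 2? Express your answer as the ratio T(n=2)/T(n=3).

8/27

T ∝ Z^-2 · n^3; with Z fixed, T ∝ n^3.
T(n=2)/T(n=3) = (2/3)^3 = 8/27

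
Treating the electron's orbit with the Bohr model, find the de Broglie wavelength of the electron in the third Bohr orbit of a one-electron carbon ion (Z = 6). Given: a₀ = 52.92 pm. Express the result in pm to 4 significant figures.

The Bohr quantisation condition is nλ = 2πr_n.
r_n = n²a₀/Z = 79.38 pm
λ = 2πr_n/n = 2π·79.38/3 = 166.3 pm

166.3 pm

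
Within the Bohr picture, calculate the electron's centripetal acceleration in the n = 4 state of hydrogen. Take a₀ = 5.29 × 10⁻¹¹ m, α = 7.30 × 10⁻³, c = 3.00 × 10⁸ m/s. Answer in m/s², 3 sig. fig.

3.54 × 10²⁰ m/s²

r = n²a₀/Z = 8.46 × 10⁻¹⁰ m, v = Zαc/n = 5.47 × 10⁵ m/s
a = v²/r = (5.47 × 10⁵)² / 8.46 × 10⁻¹⁰ = 3.54 × 10²⁰ m/s²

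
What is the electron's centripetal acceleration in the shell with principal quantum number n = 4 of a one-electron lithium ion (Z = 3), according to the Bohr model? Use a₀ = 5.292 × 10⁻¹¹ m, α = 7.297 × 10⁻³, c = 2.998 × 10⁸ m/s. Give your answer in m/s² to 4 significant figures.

9.538 × 10²¹ m/s²

r = n²a₀/Z = 2.822 × 10⁻¹⁰ m, v = Zαc/n = 1.641 × 10⁶ m/s
a = v²/r = (1.641 × 10⁶)² / 2.822 × 10⁻¹⁰ = 9.538 × 10²¹ m/s²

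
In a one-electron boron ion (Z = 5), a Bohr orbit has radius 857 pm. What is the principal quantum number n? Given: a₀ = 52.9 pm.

r_n = n²a₀/Z ⇒ n² = rZ/a₀ = 857 × 5 / 52.9 ≈ 81.00
n = 9

9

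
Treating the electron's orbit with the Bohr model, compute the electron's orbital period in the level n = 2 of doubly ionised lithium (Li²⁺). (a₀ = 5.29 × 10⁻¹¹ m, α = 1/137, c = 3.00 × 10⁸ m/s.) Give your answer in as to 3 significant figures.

135 as

r = n²a₀/Z = 2²·5.29 × 10⁻¹¹/3 = 7.05 × 10⁻¹¹ m
v = Zαc/n = 3·0.00730·3.00 × 10⁸/2 = 3.28 × 10⁶ m/s
T = 2πr/v = 1.35 × 10⁻¹⁶ s = 135 as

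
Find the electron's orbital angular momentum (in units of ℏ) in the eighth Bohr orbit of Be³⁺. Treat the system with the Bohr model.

8

L_n = nℏ, so L/ℏ = n = 8.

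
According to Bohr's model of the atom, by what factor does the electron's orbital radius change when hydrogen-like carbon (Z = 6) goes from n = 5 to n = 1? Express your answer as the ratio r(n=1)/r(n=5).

r ∝ Z^-1 · n^2; with Z fixed, r ∝ n^2.
r(n=1)/r(n=5) = (1/5)^2 = 1/25

1/25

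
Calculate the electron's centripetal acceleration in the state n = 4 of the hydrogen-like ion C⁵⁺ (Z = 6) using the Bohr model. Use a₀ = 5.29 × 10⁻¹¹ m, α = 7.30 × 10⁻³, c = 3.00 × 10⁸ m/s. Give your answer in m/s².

7.65 × 10²² m/s²

r = n²a₀/Z = 1.41 × 10⁻¹⁰ m, v = Zαc/n = 3.29 × 10⁶ m/s
a = v²/r = (3.29 × 10⁶)² / 1.41 × 10⁻¹⁰ = 7.65 × 10²² m/s²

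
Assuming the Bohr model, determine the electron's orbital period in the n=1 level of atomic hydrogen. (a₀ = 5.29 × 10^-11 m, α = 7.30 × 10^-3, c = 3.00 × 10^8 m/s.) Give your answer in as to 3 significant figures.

152 as

r = n²a₀/Z = 1²·5.29 × 10^-11/1 = 5.29 × 10^-11 m
v = Zαc/n = 1·0.00730·3.00 × 10^8/1 = 2.19 × 10^6 m/s
T = 2πr/v = 1.52 × 10^-16 s = 152 as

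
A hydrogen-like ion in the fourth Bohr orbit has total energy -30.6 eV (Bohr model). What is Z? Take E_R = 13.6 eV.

E_n = −E_R Z²/n² ⇒ Z² = −E_n n²/E_R = 30.6 × 4² / 13.6 ≈ 36.00
Z = 6

6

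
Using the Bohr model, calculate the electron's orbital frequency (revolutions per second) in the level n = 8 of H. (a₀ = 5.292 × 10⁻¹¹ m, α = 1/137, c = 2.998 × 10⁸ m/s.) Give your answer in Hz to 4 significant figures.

r = n²a₀/Z = 3.387 × 10⁻⁹ m, v = Zαc/n = 2.735 × 10⁵ m/s
f = v/(2πr) = 1.285 × 10¹³ Hz

1.285 × 10¹³ Hz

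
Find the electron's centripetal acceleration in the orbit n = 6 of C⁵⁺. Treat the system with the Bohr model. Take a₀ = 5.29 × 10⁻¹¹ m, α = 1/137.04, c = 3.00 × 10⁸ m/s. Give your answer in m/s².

r = n²a₀/Z = 3.17 × 10⁻¹⁰ m, v = Zαc/n = 2.19 × 10⁶ m/s
a = v²/r = (2.19 × 10⁶)² / 3.17 × 10⁻¹⁰ = 1.51 × 10²² m/s²

1.51 × 10²² m/s²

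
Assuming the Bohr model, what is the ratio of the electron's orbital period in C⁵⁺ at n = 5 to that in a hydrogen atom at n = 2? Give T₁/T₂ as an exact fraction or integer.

125/288

T ∝ Z^-2 · n^3
T₁/T₂ = (6/1)^-2 · (5/2)^3 = 125/288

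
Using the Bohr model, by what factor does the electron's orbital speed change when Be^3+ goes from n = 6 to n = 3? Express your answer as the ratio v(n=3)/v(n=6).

v ∝ Z^1 · n^-1; with Z fixed, v ∝ n^-1.
v(n=3)/v(n=6) = (3/6)^-1 = 2

2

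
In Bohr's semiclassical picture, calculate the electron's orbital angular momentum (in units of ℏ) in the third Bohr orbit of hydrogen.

3

L_n = nℏ, so L/ℏ = n = 3.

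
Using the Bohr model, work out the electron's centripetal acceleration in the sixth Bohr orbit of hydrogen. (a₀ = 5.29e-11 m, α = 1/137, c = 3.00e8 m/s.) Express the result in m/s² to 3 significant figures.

6.99e19 m/s²

r = n²a₀/Z = 1.90e-9 m, v = Zαc/n = 3.65e5 m/s
a = v²/r = (3.65e5)² / 1.90e-9 = 6.99e19 m/s²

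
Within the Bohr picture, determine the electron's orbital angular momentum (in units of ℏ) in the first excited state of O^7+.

L_n = nℏ, so L/ℏ = n = 2.

2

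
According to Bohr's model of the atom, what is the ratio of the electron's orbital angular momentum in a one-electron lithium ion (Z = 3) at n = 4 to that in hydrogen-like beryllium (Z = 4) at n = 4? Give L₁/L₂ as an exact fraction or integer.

L = nℏ is independent of Z.
L₁/L₂ = n₁/n₂ = 4/4 = 1

1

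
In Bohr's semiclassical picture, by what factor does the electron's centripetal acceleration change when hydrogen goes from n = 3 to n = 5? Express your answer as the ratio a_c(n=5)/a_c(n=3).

81/625

a_c ∝ Z^3 · n^-4; with Z fixed, a_c ∝ n^-4.
a_c(n=5)/a_c(n=3) = (5/3)^-4 = 81/625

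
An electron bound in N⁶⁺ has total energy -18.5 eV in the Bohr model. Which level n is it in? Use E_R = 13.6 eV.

E_n = −E_R Z²/n² ⇒ n² = E_R Z²/(−E_n) = 13.6 × 7² / 18.5 ≈ 36.02
n = 6

6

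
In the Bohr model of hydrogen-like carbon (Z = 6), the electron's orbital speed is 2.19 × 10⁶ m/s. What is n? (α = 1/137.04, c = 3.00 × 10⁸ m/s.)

6

v_n = Zαc/n ⇒ n = Zαc/v = 6 × 0.00730 × 3.00 × 10⁸ / 2.19 × 10⁶ ≈ 6.00
n = 6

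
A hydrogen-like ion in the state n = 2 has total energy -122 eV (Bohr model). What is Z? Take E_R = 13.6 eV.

E_n = −E_R Z²/n² ⇒ Z² = −E_n n²/E_R = 122 × 2² / 13.6 ≈ 35.88
Z = 6

6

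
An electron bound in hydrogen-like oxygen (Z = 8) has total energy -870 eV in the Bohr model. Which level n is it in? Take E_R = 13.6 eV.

E_n = −E_R Z²/n² ⇒ n² = E_R Z²/(−E_n) = 13.6 × 8² / 870 ≈ 1.00
n = 1

1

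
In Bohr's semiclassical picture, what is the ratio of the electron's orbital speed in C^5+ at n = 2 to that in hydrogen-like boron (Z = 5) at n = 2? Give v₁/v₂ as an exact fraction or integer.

6/5

v ∝ Z^1 · n^-1
v₁/v₂ = (6/5)^1 · (2/2)^-1 = 6/5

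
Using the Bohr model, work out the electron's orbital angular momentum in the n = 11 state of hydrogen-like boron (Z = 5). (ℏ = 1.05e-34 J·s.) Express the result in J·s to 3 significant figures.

L_n = nℏ = 11 × 1.05e-34 = 1.16e-33 J·s

1.16e-33 J·s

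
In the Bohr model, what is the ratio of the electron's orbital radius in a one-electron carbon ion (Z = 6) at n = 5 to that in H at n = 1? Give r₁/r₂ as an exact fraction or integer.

r ∝ Z^-1 · n^2
r₁/r₂ = (6/1)^-1 · (5/1)^2 = 25/6

25/6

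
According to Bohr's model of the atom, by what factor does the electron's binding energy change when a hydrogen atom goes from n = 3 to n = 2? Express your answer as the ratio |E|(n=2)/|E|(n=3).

|E| ∝ Z^2 · n^-2; with Z fixed, |E| ∝ n^-2.
|E|(n=2)/|E|(n=3) = (2/3)^-2 = 9/4

9/4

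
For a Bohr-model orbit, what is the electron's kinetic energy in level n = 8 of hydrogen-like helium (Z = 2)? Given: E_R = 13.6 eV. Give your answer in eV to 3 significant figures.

0.850 eV

For a Coulomb orbit the virial theorem gives K = −E_n.
E_n = −E_R·Z²/n², so K = E_R·Z²/n² = 13.6 × 2²/8² = 0.850 eV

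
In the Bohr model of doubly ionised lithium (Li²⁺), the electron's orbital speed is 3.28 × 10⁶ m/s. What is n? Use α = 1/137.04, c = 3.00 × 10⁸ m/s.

v_n = Zαc/n ⇒ n = Zαc/v = 3 × 0.00730 × 3.00 × 10⁸ / 3.28 × 10⁶ ≈ 2.00
n = 2

2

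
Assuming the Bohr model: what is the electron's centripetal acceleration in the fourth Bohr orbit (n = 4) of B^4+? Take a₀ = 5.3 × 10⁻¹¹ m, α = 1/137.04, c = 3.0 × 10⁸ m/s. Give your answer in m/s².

4.4 × 10²² m/s²

r = n²a₀/Z = 1.7 × 10⁻¹⁰ m, v = Zαc/n = 2.7 × 10⁶ m/s
a = v²/r = (2.7 × 10⁶)² / 1.7 × 10⁻¹⁰ = 4.4 × 10²² m/s²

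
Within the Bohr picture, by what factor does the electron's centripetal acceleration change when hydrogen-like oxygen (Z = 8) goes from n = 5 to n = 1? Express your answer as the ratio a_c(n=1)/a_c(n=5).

625

a_c ∝ Z^3 · n^-4; with Z fixed, a_c ∝ n^-4.
a_c(n=1)/a_c(n=5) = (1/5)^-4 = 625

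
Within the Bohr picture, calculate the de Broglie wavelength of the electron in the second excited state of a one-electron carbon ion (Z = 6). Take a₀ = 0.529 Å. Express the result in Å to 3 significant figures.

The Bohr quantisation condition is nλ = 2πr_n.
r_n = n²a₀/Z = 0.793 Å
λ = 2πr_n/n = 2π·0.793/3 = 1.66 Å

1.66 Å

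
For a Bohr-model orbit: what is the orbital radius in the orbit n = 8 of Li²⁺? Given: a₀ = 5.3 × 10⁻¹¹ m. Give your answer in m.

r_n = n²a₀/Z = 8² × 5.3 × 10⁻¹¹ / 3
    = 64 × 5.3 × 10⁻¹¹ / 3 = 1.1 × 10⁻⁹ m

1.1 × 10⁻⁹ m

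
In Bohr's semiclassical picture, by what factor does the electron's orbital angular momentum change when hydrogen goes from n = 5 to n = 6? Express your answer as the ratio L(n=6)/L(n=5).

L = nℏ depends only on n, so L ∝ n.
L(n=6)/L(n=5) = (6/5)^1 = 6/5

6/5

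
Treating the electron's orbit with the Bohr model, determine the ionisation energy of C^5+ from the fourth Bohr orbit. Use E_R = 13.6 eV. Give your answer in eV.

E_n = −E_R·Z²/n² = −13.6 × 6²/4² eV = -30.6 eV
Ionisation energy = −E_n = 30.6 eV

30.6 eV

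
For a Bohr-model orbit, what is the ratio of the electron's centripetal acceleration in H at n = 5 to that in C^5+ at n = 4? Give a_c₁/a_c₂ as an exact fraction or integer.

a_c ∝ Z^3 · n^-4
a_c₁/a_c₂ = (1/6)^3 · (5/4)^-4 = 32/16875

32/16875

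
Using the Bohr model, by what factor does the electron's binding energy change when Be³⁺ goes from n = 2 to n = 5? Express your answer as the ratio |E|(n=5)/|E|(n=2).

4/25

|E| ∝ Z^2 · n^-2; with Z fixed, |E| ∝ n^-2.
|E|(n=5)/|E|(n=2) = (5/2)^-2 = 4/25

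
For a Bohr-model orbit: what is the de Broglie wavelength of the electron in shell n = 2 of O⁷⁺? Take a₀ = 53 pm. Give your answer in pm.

The Bohr quantisation condition is nλ = 2πr_n.
r_n = n²a₀/Z = 26 pm
λ = 2πr_n/n = 2π·26/2 = 83 pm

83 pm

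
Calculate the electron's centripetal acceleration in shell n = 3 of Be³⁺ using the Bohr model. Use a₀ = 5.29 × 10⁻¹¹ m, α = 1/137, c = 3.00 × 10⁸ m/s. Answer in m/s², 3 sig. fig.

r = n²a₀/Z = 1.19 × 10⁻¹⁰ m, v = Zαc/n = 2.92 × 10⁶ m/s
a = v²/r = (2.92 × 10⁶)² / 1.19 × 10⁻¹⁰ = 7.16 × 10²² m/s²

7.16 × 10²² m/s²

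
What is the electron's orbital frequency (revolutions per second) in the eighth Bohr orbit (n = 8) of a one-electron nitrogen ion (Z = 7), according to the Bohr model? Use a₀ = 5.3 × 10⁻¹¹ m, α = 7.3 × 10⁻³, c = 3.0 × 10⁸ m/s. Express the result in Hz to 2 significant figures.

6.3 × 10¹⁴ Hz

r = n²a₀/Z = 4.8 × 10⁻¹⁰ m, v = Zαc/n = 1.9 × 10⁶ m/s
f = v/(2πr) = 6.3 × 10¹⁴ Hz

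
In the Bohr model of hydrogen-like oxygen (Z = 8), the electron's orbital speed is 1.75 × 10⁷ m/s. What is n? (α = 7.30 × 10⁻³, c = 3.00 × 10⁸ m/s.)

v_n = Zαc/n ⇒ n = Zαc/v = 8 × 0.00730 × 3.00 × 10⁸ / 1.75 × 10⁷ ≈ 1.00
n = 1

1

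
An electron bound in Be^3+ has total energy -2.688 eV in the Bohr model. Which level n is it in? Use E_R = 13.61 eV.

E_n = −E_R Z²/n² ⇒ n² = E_R Z²/(−E_n) = 13.61 × 4² / 2.688 ≈ 81.01
n = 9

9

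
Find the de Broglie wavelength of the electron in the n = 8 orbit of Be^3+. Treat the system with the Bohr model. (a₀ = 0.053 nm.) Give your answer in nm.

0.67 nm

The Bohr quantisation condition is nλ = 2πr_n.
r_n = n²a₀/Z = 0.85 nm
λ = 2πr_n/n = 2π·0.85/8 = 0.67 nm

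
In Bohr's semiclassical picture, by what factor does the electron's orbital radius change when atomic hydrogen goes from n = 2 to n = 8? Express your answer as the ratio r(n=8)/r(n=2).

r ∝ Z^-1 · n^2; with Z fixed, r ∝ n^2.
r(n=8)/r(n=2) = (8/2)^2 = 16

16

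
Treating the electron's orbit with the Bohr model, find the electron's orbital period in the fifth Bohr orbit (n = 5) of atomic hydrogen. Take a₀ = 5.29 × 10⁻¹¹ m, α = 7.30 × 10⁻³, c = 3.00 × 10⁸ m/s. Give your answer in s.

r = n²a₀/Z = 5²·5.29 × 10⁻¹¹/1 = 1.32 × 10⁻⁹ m
v = Zαc/n = 1·0.00730·3.00 × 10⁸/5 = 4.38 × 10⁵ m/s
T = 2πr/v = 1.90 × 10⁻¹⁴ s

1.90 × 10⁻¹⁴ s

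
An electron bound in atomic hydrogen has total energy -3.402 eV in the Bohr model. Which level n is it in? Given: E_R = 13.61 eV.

E_n = −E_R Z²/n² ⇒ n² = E_R Z²/(−E_n) = 13.61 × 1² / 3.402 ≈ 4.00
n = 2

2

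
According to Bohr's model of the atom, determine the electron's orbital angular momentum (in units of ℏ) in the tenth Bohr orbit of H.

L_n = nℏ, so L/ℏ = n = 10.

10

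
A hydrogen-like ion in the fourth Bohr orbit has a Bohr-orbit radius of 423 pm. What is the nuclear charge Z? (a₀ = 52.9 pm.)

r_n = n²a₀/Z ⇒ Z = n²a₀/r = 4² × 52.9 / 423 ≈ 2.00
Z = 2

2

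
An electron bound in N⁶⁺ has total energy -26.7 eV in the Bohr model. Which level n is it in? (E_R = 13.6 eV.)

E_n = −E_R Z²/n² ⇒ n² = E_R Z²/(−E_n) = 13.6 × 7² / 26.7 ≈ 24.96
n = 5

5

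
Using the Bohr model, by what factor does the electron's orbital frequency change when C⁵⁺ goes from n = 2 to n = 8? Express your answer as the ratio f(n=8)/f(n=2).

1/64

f ∝ Z^2 · n^-3; with Z fixed, f ∝ n^-3.
f(n=8)/f(n=2) = (8/2)^-3 = 1/64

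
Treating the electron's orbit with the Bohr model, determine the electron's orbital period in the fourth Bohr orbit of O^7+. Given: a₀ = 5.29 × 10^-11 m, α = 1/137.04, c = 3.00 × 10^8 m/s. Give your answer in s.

1.52 × 10^-16 s

r = n²a₀/Z = 4²·5.29 × 10^-11/8 = 1.06 × 10^-10 m
v = Zαc/n = 8·0.00730·3.00 × 10^8/4 = 4.38 × 10^6 m/s
T = 2πr/v = 1.52 × 10^-16 s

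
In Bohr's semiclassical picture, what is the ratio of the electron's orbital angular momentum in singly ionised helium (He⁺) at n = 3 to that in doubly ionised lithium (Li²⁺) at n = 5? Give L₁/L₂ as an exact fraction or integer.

3/5

L = nℏ is independent of Z.
L₁/L₂ = n₁/n₂ = 3/5 = 3/5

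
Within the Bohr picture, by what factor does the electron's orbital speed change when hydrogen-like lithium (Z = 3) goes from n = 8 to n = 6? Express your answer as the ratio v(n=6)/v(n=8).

v ∝ Z^1 · n^-1; with Z fixed, v ∝ n^-1.
v(n=6)/v(n=8) = (6/8)^-1 = 4/3

4/3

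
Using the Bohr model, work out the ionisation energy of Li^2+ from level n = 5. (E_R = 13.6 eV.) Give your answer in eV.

4.90 eV

E_n = −E_R·Z²/n² = −13.6 × 3²/5² eV = -4.90 eV
Ionisation energy = −E_n = 4.90 eV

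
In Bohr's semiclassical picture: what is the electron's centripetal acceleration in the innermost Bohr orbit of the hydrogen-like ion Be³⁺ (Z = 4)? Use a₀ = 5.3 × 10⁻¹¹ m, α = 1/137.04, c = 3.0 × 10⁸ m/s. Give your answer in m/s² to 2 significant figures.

5.8 × 10²⁴ m/s²

r = n²a₀/Z = 1.3 × 10⁻¹¹ m, v = Zαc/n = 8.8 × 10⁶ m/s
a = v²/r = (8.8 × 10⁶)² / 1.3 × 10⁻¹¹ = 5.8 × 10²⁴ m/s²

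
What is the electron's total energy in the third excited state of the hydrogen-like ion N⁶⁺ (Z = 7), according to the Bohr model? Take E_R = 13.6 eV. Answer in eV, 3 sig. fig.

-41.6 eV

E_n = −E_R·Z²/n² = −13.6 × 7²/4² = -41.6 eV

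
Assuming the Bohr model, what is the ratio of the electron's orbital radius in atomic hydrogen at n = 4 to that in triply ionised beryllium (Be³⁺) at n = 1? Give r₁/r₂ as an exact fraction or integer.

64

r ∝ Z^-1 · n^2
r₁/r₂ = (1/4)^-1 · (4/1)^2 = 64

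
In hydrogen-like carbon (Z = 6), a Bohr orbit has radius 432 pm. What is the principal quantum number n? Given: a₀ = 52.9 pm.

r_n = n²a₀/Z ⇒ n² = rZ/a₀ = 432 × 6 / 52.9 ≈ 49.00
n = 7

7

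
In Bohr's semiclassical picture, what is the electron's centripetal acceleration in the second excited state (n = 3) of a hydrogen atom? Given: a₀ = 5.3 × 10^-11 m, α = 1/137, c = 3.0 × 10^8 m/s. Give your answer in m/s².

r = n²a₀/Z = 4.8 × 10^-10 m, v = Zαc/n = 7.3 × 10^5 m/s
a = v²/r = (7.3 × 10^5)² / 4.8 × 10^-10 = 1.1 × 10^21 m/s²

1.1 × 10^21 m/s²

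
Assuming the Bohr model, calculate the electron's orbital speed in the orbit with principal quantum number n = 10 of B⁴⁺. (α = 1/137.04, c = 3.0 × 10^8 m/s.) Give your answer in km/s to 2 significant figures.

v_n = Zαc/n = 5 × 0.0073 × 3.0 × 10^8 / 10
    = 1100 km/s

1100 km/s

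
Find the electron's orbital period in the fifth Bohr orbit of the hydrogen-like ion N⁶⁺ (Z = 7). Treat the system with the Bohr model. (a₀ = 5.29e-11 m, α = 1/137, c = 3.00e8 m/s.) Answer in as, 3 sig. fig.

387 as

r = n²a₀/Z = 5²·5.29e-11/7 = 1.89e-10 m
v = Zαc/n = 7·0.00730·3.00e8/5 = 3.07e6 m/s
T = 2πr/v = 3.87e-16 s = 387 as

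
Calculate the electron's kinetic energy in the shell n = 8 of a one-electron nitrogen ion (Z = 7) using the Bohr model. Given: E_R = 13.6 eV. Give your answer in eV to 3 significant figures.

For a Coulomb orbit the virial theorem gives K = −E_n.
E_n = −E_R·Z²/n², so K = E_R·Z²/n² = 13.6 × 7²/8² = 10.4 eV

10.4 eV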